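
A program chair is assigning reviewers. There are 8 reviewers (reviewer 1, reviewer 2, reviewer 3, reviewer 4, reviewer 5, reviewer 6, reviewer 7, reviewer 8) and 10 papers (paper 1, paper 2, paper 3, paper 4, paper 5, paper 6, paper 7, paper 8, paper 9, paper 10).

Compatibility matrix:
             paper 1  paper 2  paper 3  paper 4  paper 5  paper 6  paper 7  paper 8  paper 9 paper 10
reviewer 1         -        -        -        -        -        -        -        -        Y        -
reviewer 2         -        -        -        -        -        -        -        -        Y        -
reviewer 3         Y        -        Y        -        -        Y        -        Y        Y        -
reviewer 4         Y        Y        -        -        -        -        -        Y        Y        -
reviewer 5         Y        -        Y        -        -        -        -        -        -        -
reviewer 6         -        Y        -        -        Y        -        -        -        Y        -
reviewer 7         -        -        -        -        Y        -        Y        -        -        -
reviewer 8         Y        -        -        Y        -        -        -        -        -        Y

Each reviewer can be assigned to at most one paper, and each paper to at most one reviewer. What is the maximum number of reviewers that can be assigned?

7

A valid assignment of size 7: reviewer 1–paper 9, reviewer 3–paper 6, reviewer 4–paper 8, reviewer 5–paper 1, reviewer 6–paper 5, reviewer 7–paper 7, reviewer 8–paper 4.
The set {reviewer 1, reviewer 2} has only 1 neighbour ({paper 9}), so by Hall's theorem at most 7 of the 8 reviewers can be matched.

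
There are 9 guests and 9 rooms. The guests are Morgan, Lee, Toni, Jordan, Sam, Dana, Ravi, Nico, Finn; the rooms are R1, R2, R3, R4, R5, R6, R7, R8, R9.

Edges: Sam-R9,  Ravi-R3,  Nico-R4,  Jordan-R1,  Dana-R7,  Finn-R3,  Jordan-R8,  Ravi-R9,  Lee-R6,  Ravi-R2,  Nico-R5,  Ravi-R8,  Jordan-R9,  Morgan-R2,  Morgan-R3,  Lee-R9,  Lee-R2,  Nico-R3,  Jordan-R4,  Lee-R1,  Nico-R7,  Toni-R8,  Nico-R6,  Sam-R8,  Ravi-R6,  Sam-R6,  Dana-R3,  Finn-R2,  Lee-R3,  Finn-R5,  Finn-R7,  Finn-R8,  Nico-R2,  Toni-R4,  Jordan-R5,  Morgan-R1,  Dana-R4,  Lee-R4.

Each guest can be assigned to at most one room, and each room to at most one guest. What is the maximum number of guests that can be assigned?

A valid assignment of size 9: Morgan–R1, Lee–R2, Toni–R8, Jordan–R4, Sam–R6, Dana–R7, Ravi–R9, Nico–R5, Finn–R3.
All 9 guests are matched, so no larger matching exists.

9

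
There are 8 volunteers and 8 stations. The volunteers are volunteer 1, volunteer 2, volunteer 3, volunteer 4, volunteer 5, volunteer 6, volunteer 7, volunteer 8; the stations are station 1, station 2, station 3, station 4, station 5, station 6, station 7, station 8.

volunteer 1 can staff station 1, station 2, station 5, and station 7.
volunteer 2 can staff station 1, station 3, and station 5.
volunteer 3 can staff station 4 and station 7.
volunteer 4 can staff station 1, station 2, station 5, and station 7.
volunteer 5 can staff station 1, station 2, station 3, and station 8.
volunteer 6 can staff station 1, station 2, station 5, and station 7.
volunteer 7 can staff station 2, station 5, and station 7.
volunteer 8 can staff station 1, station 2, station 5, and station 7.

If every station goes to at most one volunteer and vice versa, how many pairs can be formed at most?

7

A valid assignment of size 7: volunteer 1-station 5, volunteer 2-station 3, volunteer 3-station 4, volunteer 4-station 7, volunteer 5-station 8, volunteer 6-station 1, volunteer 7-station 2.
The set {volunteer 1, volunteer 4, volunteer 6, volunteer 7, volunteer 8} has only 4 neighbours ({station 1, station 2, station 5, station 7}), so by Hall's theorem at most 7 of the 8 volunteers can be matched.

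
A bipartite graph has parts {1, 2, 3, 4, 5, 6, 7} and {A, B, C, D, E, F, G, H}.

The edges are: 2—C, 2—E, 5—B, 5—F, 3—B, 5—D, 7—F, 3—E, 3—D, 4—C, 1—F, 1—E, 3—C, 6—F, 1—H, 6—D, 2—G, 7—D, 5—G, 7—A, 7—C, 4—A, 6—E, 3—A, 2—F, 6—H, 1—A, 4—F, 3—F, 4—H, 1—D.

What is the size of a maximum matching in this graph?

7

A valid assignment of size 7: 1–A, 2–E, 3–B, 4–C, 5–D, 6–H, 7–F.
This saturates every left vertex, so 7 is the maximum.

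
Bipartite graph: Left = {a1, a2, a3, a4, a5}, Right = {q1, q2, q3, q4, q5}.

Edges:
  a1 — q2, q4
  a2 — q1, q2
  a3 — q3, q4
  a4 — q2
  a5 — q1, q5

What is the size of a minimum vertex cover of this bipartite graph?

The 5 edges a1–q4, a2–q1, a3–q3, a4–q2, a5–q5 form a matching, so any vertex cover needs at least 5 vertices (one per matched edge).
Conversely {a1, a2, a3, a4, a5} meets every edge and has exactly 5 vertices, so 5 is optimal.

5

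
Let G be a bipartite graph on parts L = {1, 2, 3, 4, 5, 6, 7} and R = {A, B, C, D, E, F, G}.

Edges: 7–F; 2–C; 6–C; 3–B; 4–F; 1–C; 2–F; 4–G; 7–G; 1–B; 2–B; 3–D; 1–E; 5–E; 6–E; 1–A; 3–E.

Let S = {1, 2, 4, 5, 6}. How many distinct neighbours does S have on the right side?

The union of neighbours of {1, 2, 4, 5, 6} is {A, B, C, E, F, G}, which has 6 elements.
Since |N(S)| = 6 ≥ |S| = 5, Hall's condition holds for this subset.

6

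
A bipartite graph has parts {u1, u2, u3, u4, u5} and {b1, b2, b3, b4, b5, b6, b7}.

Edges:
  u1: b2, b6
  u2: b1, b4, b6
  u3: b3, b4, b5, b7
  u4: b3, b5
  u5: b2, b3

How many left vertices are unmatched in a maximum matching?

One maximum matching: u1→b2, u2→b6, u3→b7, u4→b5, u5→b3.
All 5 left vertices are matched, so no larger matching exists.
That matches 5 of the 5, leaving 0 unmatched; no matching can do better.

0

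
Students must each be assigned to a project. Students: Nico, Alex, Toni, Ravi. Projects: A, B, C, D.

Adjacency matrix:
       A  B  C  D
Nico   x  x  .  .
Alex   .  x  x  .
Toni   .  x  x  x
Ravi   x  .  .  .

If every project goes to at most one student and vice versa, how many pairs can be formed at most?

4

One maximum matching: Nico–B, Alex–C, Toni–D, Ravi–A.
All 4 students are matched, so no larger matching exists.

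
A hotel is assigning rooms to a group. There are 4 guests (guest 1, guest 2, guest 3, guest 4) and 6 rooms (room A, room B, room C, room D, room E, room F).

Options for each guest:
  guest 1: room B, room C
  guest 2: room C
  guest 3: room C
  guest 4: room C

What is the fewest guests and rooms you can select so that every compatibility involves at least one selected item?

{guest 1, room C} is a vertex cover of size 2: every edge has an endpoint in this set.
No smaller cover exists because guest 1–room B, guest 2–room C is a matching of size 2, and a cover must include an endpoint of each of these disjoint edges (König's theorem).

2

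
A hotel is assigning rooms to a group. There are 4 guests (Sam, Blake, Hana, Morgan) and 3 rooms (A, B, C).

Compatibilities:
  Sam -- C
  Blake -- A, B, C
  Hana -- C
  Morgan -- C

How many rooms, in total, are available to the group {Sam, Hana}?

The union of neighbours of {Sam, Hana} is {C}, which has 1 element.
Since |N(S)| = 1 < |S| = 2, Hall's condition fails for this subset.

1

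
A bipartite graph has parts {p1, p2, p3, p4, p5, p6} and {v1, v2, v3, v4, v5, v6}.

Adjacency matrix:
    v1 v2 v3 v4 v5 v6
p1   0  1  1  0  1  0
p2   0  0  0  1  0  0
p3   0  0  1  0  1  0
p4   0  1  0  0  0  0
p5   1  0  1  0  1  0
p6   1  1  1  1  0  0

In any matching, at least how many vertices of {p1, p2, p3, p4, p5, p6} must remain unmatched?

One maximum matching: p1–v3, p2–v4, p3–v5, p4–v2, p5–v1.
The set {p1, p2, p3, p4, p5, p6} has only 5 neighbours ({v1, v2, v3, v4, v5}), so by Hall's theorem at most 5 of the 6 left vertices can be matched.
That matches 5 of the 6, leaving 1 unmatched; no matching can do better.

1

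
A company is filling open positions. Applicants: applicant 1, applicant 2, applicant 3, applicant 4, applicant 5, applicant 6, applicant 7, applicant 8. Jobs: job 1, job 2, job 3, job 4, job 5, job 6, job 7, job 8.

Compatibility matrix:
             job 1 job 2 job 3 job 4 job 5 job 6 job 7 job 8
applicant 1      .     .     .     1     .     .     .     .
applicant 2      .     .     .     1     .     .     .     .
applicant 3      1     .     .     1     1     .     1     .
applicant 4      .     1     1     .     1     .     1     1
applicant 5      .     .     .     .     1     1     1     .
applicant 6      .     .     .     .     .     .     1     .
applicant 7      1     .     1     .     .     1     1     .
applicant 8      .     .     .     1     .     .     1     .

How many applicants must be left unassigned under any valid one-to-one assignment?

2

One maximum matching: applicant 1-job 4, applicant 3-job 1, applicant 4-job 5, applicant 5-job 6, applicant 6-job 7, applicant 7-job 3.
The set {applicant 1, applicant 2, applicant 6, applicant 8} has only 2 neighbours ({job 4, job 7}), so by Hall's theorem at most 6 of the 8 applicants can be matched.
That matches 6 of the 8, leaving 2 unmatched; no matching can do better.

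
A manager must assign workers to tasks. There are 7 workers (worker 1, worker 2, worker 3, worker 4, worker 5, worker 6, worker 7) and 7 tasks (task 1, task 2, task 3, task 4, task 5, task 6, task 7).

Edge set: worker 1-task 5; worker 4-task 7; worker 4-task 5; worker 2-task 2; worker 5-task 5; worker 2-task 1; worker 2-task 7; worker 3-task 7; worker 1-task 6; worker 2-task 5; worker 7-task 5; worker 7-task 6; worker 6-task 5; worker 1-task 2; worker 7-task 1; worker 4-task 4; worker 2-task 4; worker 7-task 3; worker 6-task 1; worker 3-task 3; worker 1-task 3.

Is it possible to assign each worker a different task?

For example, pair worker 1-task 2, worker 2-task 4, worker 3-task 3, worker 4-task 7, worker 5-task 5, worker 6-task 1, worker 7-task 6.
All 7 workers are covered.

Yes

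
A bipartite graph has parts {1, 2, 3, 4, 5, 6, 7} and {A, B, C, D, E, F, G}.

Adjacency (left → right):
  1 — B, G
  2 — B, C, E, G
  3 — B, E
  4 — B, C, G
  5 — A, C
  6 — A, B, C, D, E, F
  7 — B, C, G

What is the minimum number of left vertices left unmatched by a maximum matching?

For example, pair 1→G, 2→C, 3→E, 4→B, 5→A, 6→F.
The set {1, 2, 3, 4, 7} has only 4 neighbours ({B, C, E, G}), so by Hall's theorem at most 6 of the 7 left vertices can be matched.
That matches 6 of the 7, leaving 1 unmatched; no matching can do better.

1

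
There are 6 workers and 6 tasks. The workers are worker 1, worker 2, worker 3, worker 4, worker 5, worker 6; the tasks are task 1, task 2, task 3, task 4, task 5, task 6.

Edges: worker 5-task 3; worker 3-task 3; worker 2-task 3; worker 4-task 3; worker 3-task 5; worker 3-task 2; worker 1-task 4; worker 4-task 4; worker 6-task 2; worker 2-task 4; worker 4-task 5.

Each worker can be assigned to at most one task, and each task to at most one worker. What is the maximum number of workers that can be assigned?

4

For example, pair worker 1→task 4, worker 2→task 3, worker 3→task 2, worker 4→task 5.
The set {worker 1, worker 2, worker 3, worker 4, worker 5, worker 6} has only 4 neighbours ({task 2, task 3, task 4, task 5}), so by Hall's theorem at most 4 of the 6 workers can be matched.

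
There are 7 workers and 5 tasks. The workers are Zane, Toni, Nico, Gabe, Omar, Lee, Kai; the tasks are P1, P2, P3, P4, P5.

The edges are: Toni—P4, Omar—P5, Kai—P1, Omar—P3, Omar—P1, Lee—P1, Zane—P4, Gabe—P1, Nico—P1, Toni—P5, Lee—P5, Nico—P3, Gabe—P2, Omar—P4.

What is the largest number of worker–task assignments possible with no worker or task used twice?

5

A valid assignment of size 5: Zane→P4, Toni→P5, Nico→P3, Gabe→P2, Omar→P1.
The set {Zane, Toni, Nico, Omar, Lee, Kai} has only 4 neighbours ({P1, P3, P4, P5}), so by Hall's theorem at most 5 of the 7 workers can be matched.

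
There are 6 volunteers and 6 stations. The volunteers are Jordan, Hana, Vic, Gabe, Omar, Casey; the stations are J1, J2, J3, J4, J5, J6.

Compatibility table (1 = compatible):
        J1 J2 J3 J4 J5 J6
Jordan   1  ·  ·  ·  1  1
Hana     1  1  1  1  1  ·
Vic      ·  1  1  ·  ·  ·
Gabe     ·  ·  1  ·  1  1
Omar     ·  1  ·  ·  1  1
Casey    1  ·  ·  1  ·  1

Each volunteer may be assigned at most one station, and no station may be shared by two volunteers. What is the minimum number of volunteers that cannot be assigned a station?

0

A valid assignment of size 6: Jordan-J1, Hana-J4, Vic-J2, Gabe-J3, Omar-J5, Casey-J6.
All 6 volunteers are matched, so no larger matching exists.
That matches 6 of the 6, leaving 0 unmatched; no matching can do better.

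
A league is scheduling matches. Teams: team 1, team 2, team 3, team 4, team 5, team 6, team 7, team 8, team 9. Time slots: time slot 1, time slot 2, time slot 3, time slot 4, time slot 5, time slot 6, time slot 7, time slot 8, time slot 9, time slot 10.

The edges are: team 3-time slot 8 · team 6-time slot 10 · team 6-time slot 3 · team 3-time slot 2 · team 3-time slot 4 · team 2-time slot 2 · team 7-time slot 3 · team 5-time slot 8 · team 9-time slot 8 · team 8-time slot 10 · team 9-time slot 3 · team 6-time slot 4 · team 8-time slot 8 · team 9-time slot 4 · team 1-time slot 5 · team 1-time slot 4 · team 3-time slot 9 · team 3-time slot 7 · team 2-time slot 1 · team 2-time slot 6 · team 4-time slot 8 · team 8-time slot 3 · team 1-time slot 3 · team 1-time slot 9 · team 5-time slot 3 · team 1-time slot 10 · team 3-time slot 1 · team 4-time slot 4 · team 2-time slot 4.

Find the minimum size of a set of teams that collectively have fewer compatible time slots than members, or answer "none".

Take S = {team 4, team 5, team 7, team 9}. Its neighbourhood is {time slot 3, time slot 4, time slot 8}, so |N(S)| = 3 < |S| = 4.
Every subset of size less than 4 has at least as many neighbours as members, so 4 is the minimum.

4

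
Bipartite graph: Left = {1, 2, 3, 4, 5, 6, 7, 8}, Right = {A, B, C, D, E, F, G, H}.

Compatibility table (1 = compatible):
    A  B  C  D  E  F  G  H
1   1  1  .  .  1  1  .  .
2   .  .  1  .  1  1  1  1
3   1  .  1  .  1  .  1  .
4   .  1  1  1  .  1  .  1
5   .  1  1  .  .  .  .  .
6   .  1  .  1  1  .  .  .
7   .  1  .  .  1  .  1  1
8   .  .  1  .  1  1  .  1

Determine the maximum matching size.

One maximum matching: 1–A, 2–G, 3–E, 4–F, 5–C, 6–D, 7–B, 8–H.
This saturates every left vertex, so 8 is the maximum.

8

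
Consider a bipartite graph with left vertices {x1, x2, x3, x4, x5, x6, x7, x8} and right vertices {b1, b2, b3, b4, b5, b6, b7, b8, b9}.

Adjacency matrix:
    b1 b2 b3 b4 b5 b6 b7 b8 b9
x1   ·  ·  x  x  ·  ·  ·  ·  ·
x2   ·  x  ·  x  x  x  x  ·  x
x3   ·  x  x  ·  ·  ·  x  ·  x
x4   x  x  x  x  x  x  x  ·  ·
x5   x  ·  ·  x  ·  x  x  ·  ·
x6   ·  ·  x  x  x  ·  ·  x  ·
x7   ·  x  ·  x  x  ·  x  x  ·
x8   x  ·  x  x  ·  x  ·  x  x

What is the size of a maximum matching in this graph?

8

A valid assignment of size 8: x1–b3, x2–b6, x3–b2, x4–b7, x5–b4, x6–b8, x7–b5, x8–b1.
This saturates every left vertex, so 8 is the maximum.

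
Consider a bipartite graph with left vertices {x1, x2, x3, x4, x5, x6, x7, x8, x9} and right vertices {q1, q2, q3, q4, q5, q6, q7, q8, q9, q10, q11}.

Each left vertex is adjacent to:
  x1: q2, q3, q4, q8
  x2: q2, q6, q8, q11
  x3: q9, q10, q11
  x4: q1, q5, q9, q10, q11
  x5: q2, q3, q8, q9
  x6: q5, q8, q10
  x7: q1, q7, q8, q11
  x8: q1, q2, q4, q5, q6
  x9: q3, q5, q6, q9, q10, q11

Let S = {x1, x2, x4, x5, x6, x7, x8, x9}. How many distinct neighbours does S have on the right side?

11

The union of neighbours of {x1, x2, x4, x5, x6, x7, x8, x9} is {q1, q2, q3, q4, q5, q6, q7, q8, q9, q10, q11}, which has 11 elements.
Since |N(S)| = 11 ≥ |S| = 8, Hall's condition holds for this subset.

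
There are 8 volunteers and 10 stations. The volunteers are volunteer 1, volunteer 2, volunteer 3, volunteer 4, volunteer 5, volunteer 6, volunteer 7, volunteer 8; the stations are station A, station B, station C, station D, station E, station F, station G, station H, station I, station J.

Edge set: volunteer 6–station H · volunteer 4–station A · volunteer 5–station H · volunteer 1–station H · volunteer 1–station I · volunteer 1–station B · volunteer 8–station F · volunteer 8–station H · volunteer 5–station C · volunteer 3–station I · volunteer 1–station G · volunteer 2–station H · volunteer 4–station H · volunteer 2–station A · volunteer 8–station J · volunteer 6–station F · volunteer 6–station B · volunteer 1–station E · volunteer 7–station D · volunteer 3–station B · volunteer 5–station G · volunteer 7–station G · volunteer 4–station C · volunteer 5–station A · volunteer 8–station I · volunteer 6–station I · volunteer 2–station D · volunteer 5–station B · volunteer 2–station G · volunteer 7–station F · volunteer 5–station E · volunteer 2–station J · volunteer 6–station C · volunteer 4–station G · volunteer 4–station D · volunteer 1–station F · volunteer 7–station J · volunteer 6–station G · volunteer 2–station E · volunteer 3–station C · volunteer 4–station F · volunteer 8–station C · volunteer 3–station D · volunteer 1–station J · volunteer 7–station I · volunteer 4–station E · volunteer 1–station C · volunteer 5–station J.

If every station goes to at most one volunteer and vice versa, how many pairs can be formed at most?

For example, pair volunteer 1–station B, volunteer 2–station J, volunteer 3–station D, volunteer 4–station G, volunteer 5–station A, volunteer 6–station C, volunteer 7–station F, volunteer 8–station I.
This saturates every volunteer, so 8 is the maximum.

8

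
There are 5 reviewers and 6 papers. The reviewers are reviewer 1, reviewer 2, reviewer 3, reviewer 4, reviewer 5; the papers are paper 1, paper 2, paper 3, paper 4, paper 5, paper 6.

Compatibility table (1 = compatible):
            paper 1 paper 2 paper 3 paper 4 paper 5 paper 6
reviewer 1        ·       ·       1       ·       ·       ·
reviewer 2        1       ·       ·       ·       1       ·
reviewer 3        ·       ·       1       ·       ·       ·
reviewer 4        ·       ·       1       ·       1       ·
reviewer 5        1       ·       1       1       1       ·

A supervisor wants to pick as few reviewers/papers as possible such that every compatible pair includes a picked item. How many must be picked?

4

{reviewer 2, reviewer 4, reviewer 5, paper 3} is a vertex cover of size 4: every edge has an endpoint in this set.
No smaller cover exists because reviewer 1–paper 3, reviewer 2–paper 1, reviewer 4–paper 5, reviewer 5–paper 4 is a matching of size 4, and a cover must include an endpoint of each of these disjoint edges (König's theorem).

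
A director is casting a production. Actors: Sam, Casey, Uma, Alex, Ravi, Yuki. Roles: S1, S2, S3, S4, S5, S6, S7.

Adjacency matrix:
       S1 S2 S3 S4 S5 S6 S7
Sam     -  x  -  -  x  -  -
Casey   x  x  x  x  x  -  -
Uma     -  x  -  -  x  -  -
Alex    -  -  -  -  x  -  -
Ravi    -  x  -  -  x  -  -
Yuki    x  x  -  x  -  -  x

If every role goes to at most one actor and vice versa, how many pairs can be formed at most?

One maximum matching: Sam–S5, Casey–S3, Uma–S2, Yuki–S4.
The set {Sam, Uma, Alex, Ravi} has only 2 neighbours ({S2, S5}), so by Hall's theorem at most 4 of the 6 actors can be matched.

4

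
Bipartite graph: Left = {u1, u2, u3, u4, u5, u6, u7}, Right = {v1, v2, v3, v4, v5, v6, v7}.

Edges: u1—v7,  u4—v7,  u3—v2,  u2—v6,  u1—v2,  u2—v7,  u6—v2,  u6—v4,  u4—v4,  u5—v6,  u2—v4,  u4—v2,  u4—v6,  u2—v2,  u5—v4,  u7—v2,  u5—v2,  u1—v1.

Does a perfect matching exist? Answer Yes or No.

The set {u2, u3, u4, u5, u6, u7} has only 4 neighbours ({v2, v4, v6, v7}), so by Hall's theorem at most 5 of the 7 left vertices can be matched.
Hence no matching covers every left vertex.

No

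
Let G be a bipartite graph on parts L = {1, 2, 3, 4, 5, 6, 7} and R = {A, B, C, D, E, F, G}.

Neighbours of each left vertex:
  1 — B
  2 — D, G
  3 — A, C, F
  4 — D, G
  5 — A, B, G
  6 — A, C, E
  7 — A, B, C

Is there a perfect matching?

A valid assignment of size 7: 1–B, 2–D, 3–F, 4–G, 5–A, 6–E, 7–C.
Every left vertex is matched, so this is a perfect matching.

Yes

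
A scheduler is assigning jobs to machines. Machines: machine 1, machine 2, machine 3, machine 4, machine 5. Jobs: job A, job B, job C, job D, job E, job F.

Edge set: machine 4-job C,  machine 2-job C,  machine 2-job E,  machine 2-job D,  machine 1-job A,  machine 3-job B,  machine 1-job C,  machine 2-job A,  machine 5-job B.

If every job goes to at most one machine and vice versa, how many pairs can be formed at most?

4

For example, pair machine 1-job A, machine 2-job D, machine 3-job B, machine 4-job C.
The set {machine 3, machine 5} has only 1 neighbour ({job B}), so by Hall's theorem at most 4 of the 5 machines can be matched.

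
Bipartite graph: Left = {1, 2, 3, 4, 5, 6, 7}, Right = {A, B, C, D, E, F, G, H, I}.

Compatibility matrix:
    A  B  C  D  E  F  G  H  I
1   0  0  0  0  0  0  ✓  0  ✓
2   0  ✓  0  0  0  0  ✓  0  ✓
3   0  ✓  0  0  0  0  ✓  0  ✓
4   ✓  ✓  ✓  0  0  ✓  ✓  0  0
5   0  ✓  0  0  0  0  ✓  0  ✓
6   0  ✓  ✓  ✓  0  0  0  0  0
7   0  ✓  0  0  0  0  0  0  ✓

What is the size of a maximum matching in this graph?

For example, pair 1–I, 2–G, 3–B, 4–A, 6–C.
The set {1, 2, 3, 5, 7} has only 3 neighbours ({B, G, I}), so by Hall's theorem at most 5 of the 7 left vertices can be matched.

5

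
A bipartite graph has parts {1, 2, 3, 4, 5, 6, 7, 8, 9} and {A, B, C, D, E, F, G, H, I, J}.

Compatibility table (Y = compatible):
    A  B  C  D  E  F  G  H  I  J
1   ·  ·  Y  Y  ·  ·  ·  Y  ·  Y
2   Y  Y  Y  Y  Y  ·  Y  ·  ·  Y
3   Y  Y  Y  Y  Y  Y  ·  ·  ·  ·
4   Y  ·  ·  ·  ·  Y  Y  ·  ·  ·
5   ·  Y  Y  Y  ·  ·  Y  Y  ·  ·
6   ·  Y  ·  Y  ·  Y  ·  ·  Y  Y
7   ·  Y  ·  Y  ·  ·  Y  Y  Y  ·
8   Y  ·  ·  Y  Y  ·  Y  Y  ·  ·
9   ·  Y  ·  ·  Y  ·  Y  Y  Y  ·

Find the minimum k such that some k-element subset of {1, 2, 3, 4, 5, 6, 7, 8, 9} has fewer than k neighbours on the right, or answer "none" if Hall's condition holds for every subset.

A matching saturating every left vertex exists, for instance 1→C, 2→J, 3→E, 4→F, 5→H, 6→B, 7→D, 8→A, 9→G.
By Hall's marriage theorem, this means |N(S)| ≥ |S| for every subset S, so no violating subset exists.

none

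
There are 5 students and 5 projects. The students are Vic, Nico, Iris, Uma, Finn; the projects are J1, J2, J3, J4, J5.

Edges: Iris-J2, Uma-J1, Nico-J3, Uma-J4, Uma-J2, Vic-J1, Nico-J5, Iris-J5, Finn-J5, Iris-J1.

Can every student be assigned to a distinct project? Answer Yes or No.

Yes

One maximum matching: Vic–J1, Nico–J3, Iris–J2, Uma–J4, Finn–J5.
Every student is matched, so this is a perfect matching.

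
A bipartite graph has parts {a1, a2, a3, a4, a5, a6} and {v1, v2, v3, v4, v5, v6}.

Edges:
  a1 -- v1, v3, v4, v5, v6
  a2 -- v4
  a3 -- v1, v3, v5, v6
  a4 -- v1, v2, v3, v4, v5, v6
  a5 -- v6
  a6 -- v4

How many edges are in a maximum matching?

5

For example, pair a1→v3, a2→v4, a3→v1, a4→v2, a5→v6.
The set {a2, a6} has only 1 neighbour ({v4}), so by Hall's theorem at most 5 of the 6 left vertices can be matched.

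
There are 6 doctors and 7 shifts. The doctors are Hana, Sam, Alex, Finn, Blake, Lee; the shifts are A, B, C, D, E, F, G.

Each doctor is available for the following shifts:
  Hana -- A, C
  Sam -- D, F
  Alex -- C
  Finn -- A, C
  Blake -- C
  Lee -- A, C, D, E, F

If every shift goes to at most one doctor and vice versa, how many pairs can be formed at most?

A valid assignment of size 4: Hana–A, Sam–F, Alex–C, Lee–E.
The set {Hana, Alex, Finn, Blake} has only 2 neighbours ({A, C}), so by Hall's theorem at most 4 of the 6 doctors can be matched.

4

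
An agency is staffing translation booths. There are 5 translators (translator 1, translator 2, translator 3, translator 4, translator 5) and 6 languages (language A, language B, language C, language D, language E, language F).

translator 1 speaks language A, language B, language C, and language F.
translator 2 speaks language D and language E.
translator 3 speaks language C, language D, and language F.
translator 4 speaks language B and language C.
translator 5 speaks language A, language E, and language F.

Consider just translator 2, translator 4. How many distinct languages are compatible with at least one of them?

4

The union of neighbours of {translator 2, translator 4} is {language B, language C, language D, language E}, which has 4 elements.
Since |N(S)| = 4 ≥ |S| = 2, Hall's condition holds for this subset.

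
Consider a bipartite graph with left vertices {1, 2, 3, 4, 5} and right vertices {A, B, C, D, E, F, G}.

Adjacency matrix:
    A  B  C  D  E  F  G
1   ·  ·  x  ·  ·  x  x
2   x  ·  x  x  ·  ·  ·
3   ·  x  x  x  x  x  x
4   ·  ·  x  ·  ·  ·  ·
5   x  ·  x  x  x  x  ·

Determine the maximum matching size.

5

For example, pair 1–F, 2–D, 3–G, 4–C, 5–A.
All 5 left vertices are matched, so no larger matching exists.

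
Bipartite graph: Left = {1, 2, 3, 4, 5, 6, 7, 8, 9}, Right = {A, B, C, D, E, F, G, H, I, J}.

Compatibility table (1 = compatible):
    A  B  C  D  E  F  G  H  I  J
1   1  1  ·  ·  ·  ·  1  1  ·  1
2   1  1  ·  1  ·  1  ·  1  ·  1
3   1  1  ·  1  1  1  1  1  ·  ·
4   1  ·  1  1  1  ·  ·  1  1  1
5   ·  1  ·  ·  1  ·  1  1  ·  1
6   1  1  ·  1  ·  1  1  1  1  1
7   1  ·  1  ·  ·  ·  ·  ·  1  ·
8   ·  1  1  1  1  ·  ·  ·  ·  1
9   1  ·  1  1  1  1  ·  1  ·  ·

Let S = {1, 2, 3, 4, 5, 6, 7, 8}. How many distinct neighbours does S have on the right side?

10

The union of neighbours of {1, 2, 3, 4, 5, 6, 7, 8} is {A, B, C, D, E, F, G, H, I, J}, which has 10 elements.
Since |N(S)| = 10 ≥ |S| = 8, Hall's condition holds for this subset.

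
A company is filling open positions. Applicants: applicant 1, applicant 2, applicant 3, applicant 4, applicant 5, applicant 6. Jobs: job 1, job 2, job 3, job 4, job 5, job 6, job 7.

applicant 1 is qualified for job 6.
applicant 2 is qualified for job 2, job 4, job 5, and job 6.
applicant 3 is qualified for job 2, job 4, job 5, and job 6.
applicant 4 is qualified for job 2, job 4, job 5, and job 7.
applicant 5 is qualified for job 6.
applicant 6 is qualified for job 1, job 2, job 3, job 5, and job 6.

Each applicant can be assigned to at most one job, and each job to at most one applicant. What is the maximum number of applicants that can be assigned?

For example, pair applicant 1→job 6, applicant 2→job 2, applicant 3→job 4, applicant 4→job 7, applicant 6→job 5.
The set {applicant 1, applicant 5} has only 1 neighbour ({job 6}), so by Hall's theorem at most 5 of the 6 applicants can be matched.

5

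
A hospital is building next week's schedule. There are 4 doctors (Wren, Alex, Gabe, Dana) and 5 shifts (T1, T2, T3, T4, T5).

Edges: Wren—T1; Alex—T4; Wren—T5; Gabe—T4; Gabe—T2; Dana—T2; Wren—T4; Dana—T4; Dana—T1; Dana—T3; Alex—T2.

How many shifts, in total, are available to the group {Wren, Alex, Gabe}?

4

The union of neighbours of {Wren, Alex, Gabe} is {T1, T2, T4, T5}, which has 4 elements.
Since |N(S)| = 4 ≥ |S| = 3, Hall's condition holds for this subset.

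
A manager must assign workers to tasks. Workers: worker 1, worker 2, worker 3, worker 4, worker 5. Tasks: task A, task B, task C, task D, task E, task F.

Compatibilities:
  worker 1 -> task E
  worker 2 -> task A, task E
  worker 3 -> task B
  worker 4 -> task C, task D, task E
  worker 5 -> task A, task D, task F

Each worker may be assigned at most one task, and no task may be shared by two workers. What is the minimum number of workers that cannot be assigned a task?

0

One maximum matching: worker 1-task E, worker 2-task A, worker 3-task B, worker 4-task C, worker 5-task D.
All 5 workers are matched, so no larger matching exists.
That matches 5 of the 5, leaving 0 unmatched; no matching can do better.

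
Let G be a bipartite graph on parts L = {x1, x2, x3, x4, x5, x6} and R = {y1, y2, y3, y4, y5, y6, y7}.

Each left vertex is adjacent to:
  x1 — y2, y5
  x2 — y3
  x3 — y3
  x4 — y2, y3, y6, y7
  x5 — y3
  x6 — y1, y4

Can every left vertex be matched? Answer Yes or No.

The set {x2, x3, x5} has only 1 neighbour ({y3}), so by Hall's theorem at most 4 of the 6 left vertices can be matched.
Hence no matching covers every left vertex.

No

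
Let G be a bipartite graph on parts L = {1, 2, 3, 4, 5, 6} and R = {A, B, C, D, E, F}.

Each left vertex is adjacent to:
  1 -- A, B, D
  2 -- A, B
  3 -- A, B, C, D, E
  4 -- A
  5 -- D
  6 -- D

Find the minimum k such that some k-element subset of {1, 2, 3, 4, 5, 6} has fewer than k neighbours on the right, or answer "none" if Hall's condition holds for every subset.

Take S = {5, 6}. Its neighbourhood is {D}, so |N(S)| = 1 < |S| = 2.
No single vertex violates Hall's condition since each has at least one neighbour, so 2 is the minimum.

2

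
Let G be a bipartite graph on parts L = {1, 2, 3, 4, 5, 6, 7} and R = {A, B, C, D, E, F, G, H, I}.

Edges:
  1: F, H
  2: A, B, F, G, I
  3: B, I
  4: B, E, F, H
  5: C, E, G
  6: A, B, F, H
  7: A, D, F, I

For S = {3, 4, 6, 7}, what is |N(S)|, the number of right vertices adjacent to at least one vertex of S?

7

The union of neighbours of {3, 4, 6, 7} is {A, B, D, E, F, H, I}, which has 7 elements.
Since |N(S)| = 7 ≥ |S| = 4, Hall's condition holds for this subset.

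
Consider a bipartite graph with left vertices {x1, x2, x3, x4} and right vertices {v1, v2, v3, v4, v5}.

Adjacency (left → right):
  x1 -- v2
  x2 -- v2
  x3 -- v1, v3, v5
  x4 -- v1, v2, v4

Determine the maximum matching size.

A valid assignment of size 3: x1→v2, x3→v3, x4→v1.
The set {x1, x2} has only 1 neighbour ({v2}), so by Hall's theorem at most 3 of the 4 left vertices can be matched.

3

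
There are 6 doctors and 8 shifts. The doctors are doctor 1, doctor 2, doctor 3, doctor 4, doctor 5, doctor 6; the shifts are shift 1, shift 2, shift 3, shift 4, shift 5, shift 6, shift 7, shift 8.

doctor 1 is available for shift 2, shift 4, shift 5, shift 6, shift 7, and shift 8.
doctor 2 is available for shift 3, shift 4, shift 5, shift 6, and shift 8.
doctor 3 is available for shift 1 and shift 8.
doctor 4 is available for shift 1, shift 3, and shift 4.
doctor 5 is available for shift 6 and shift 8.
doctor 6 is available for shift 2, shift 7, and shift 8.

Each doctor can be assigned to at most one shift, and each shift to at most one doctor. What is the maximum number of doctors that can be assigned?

6

For example, pair doctor 1→shift 7, doctor 2→shift 5, doctor 3→shift 1, doctor 4→shift 3, doctor 5→shift 6, doctor 6→shift 8.
This saturates every doctor, so 6 is the maximum.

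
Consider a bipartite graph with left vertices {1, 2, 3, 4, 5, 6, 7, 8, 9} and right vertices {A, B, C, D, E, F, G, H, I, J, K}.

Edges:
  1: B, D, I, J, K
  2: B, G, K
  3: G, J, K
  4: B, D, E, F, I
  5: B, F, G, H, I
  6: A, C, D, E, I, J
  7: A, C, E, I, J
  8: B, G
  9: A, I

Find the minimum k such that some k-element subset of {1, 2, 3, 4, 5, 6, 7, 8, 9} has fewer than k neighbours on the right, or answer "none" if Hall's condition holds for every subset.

A matching saturating every left vertex exists, for instance 1→K, 2→G, 3→J, 4→F, 5→H, 6→E, 7→A, 8→B, 9→I.
By Hall's marriage theorem, this means |N(S)| ≥ |S| for every subset S, so no violating subset exists.

none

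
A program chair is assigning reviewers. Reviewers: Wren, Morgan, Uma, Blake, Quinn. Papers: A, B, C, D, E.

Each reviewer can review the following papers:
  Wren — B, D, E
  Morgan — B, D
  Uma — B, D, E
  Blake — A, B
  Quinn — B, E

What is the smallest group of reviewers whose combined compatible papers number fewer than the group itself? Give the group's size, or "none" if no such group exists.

4

Take S = {Wren, Morgan, Uma, Quinn}. Its neighbourhood is {B, D, E}, so |N(S)| = 3 < |S| = 4.
Every subset of size less than 4 has at least as many neighbours as members, so 4 is the minimum.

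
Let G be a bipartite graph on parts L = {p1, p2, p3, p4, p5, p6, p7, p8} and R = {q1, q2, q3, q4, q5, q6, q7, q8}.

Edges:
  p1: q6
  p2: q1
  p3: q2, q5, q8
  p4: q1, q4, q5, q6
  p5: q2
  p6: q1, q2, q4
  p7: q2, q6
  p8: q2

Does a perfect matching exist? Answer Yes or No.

The set {p1, p5, p7, p8} has only 2 neighbours ({q2, q6}), so by Hall's theorem at most 6 of the 8 left vertices can be matched.
Hence no matching covers every left vertex.

No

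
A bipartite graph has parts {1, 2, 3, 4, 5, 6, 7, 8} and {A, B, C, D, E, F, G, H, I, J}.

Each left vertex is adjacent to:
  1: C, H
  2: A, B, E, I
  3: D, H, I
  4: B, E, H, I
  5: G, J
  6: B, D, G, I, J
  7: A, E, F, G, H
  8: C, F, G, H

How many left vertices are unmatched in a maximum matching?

One maximum matching: 1–C, 2–A, 3–D, 4–E, 5–J, 6–B, 7–G, 8–F.
This saturates every left vertex, so 8 is the maximum.
That matches 8 of the 8, leaving 0 unmatched; no matching can do better.

0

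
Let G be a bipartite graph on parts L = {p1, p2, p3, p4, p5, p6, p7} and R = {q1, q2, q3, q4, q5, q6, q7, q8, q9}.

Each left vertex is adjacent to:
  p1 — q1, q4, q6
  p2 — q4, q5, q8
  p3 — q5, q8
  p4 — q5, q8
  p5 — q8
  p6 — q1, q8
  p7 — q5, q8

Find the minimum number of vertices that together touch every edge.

5

A maximum matching has 5 edges (e.g. p1–q6, p2–q4, p3–q5, p4–q8, p6–q1).
By König's theorem the minimum vertex cover has the same size. One such cover is {p1, p2, p6, q5, q8}.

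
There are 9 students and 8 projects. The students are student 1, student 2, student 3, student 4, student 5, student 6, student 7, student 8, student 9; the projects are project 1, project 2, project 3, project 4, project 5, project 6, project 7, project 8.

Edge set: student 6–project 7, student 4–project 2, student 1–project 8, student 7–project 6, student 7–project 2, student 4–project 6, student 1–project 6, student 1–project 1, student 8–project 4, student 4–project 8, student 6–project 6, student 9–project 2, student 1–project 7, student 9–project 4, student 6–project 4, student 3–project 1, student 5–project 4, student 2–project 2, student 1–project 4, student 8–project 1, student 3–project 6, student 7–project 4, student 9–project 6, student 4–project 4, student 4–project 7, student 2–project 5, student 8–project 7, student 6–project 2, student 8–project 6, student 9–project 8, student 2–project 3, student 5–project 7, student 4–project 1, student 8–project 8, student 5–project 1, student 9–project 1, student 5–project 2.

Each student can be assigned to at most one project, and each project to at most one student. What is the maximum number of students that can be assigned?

For example, pair student 1–project 6, student 2–project 3, student 3–project 1, student 4–project 8, student 5–project 2, student 6–project 7, student 7–project 4.
The set {student 1, student 3, student 4, student 5, student 6, student 7, student 8, student 9} has only 6 neighbours ({project 1, project 2, project 4, project 6, project 7, project 8}), so by Hall's theorem at most 7 of the 9 students can be matched.

7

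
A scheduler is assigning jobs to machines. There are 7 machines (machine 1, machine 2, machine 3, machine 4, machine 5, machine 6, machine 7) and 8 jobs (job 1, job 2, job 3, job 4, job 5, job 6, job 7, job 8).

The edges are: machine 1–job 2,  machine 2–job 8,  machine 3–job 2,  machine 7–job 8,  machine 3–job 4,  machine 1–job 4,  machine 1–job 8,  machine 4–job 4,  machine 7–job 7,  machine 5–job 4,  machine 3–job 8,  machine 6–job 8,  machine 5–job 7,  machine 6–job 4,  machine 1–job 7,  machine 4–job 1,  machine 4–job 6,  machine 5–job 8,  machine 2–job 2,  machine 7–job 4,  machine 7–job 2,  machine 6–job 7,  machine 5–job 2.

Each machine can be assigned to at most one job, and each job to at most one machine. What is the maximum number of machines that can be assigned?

One maximum matching: machine 1–job 7, machine 2–job 8, machine 3–job 4, machine 4–job 6, machine 5–job 2.
The set {machine 1, machine 2, machine 3, machine 5, machine 6, machine 7} has only 4 neighbours ({job 2, job 4, job 7, job 8}), so by Hall's theorem at most 5 of the 7 machines can be matched.

5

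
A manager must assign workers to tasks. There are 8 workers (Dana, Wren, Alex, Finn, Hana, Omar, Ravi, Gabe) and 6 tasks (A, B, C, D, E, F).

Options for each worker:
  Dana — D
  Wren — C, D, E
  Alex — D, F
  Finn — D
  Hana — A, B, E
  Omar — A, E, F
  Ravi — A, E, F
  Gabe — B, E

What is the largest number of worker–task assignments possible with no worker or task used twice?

For example, pair Dana→D, Wren→C, Alex→F, Hana→B, Omar→A, Ravi→E.
The set {Dana, Alex, Finn, Hana, Omar, Ravi, Gabe} has only 5 neighbours ({A, B, D, E, F}), so by Hall's theorem at most 6 of the 8 workers can be matched.

6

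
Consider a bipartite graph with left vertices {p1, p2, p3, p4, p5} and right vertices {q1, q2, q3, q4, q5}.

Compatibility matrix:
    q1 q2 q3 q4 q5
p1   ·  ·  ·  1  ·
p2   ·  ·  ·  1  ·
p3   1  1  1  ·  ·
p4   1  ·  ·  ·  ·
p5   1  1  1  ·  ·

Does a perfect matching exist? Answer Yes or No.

No

The set {p1, p2} has only 1 neighbour ({q4}), so by Hall's theorem at most 4 of the 5 left vertices can be matched.
Hence no matching covers every left vertex.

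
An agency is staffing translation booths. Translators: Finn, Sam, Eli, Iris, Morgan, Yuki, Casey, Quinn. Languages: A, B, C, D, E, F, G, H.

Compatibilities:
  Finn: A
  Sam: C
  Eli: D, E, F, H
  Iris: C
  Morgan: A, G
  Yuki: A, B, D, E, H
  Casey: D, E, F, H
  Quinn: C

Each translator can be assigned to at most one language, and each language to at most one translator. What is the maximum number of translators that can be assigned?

A valid assignment of size 6: Finn-A, Sam-C, Eli-E, Morgan-G, Yuki-B, Casey-H.
The set {Sam, Iris, Quinn} has only 1 neighbour ({C}), so by Hall's theorem at most 6 of the 8 translators can be matched.

6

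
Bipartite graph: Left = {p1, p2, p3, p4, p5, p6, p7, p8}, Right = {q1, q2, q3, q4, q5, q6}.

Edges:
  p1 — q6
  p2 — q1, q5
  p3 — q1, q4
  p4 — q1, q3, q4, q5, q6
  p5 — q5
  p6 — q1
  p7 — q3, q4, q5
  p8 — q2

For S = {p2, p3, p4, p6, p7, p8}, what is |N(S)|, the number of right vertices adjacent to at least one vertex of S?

The union of neighbours of {p2, p3, p4, p6, p7, p8} is {q1, q2, q3, q4, q5, q6}, which has 6 elements.
Since |N(S)| = 6 ≥ |S| = 6, Hall's condition holds for this subset.

6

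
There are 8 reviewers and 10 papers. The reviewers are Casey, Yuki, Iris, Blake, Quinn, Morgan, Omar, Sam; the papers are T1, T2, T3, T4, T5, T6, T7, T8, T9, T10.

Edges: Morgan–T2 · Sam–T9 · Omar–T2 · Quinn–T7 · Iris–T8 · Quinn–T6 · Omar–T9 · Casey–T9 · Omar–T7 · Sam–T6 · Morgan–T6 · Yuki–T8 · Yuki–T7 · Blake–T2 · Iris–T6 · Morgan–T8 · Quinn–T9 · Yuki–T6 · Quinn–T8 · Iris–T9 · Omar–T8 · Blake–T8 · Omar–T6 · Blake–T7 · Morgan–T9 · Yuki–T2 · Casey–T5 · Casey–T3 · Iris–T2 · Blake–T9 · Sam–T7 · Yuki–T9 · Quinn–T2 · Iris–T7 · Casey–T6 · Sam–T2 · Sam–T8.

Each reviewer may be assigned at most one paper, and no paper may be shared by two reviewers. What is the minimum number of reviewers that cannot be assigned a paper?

2

For example, pair Casey→T5, Yuki→T6, Iris→T2, Blake→T8, Quinn→T7, Morgan→T9.
The set {Yuki, Iris, Blake, Quinn, Morgan, Omar, Sam} has only 5 neighbours ({T2, T6, T7, T8, T9}), so by Hall's theorem at most 6 of the 8 reviewers can be matched.
That matches 6 of the 8, leaving 2 unmatched; no matching can do better.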